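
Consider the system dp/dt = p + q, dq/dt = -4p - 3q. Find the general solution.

p(t) = c_1e^(-t) + c_2te^(-t), q(t) = -2c_1e^(-t) - 2c_2te^(-t) + c_2e^(-t)

Coefficient matrix A = [[1, 1], [-4, -3]].
Characteristic polynomial det(A - λI) = λ^2 + 2λ + 1 = 0.
Single eigenvalue λ = -1 with algebraic multiplicity 2.
Eigenvector v = (1,-2); generalized eigenvector w with (A-λI)w=v is (0,1).
General solution: e^(-t)[c_1·v + c_2·(t·v + w)].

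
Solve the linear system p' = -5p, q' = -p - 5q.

p(t) = -K_2e^(-5t), q(t) = K_1e^(-5t) + K_2te^(-5t) - 3K_2e^(-5t)

Coefficient matrix A = [[-5, 0], [-1, -5]].
Characteristic polynomial det(A - λI) = λ^2 + 10λ + 25 = 0.
Single eigenvalue λ = -5 with algebraic multiplicity 2.
Eigenvector v = (0,1); generalized eigenvector w with (A-λI)w=v is (-1,-3).
General solution: e^(-5t)[K_1·v + K_2·(t·v + w)].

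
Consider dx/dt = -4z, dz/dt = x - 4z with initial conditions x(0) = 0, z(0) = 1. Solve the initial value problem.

Coefficient matrix A = [[0, -4], [1, -4]].
Characteristic polynomial det(A - λI) = λ^2 + 4λ + 4 = 0.
Single eigenvalue λ = -2 with algebraic multiplicity 2.
Eigenvector v = (-2,-1); generalized eigenvector w with (A-λI)w=v is (3,2).
General solution: e^(-2t)[K_1·v + K_2·(t·v + w)].
Applying x(0)=0, z(0)=1 gives K_1=3, K_2=2.

x(t) = -4te^(-2t), z(t) = -2te^(-2t) + e^(-2t)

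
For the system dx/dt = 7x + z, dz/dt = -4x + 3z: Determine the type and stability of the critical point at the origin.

A = [[7,1],[-4,3]]; det(A-λI) = λ^2 - 10λ + 25.
repeated λ = 5 with a single eigenvector.

unstable improper node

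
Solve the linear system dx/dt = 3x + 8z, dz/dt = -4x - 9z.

Coefficient matrix A = [[3, 8], [-4, -9]].
Characteristic polynomial det(A - λI) = λ^2 + 6λ + 5 = 0.
Eigenvalues λ = -5, -1.
For λ=-5: (A-λI) row 1 is [8, 8], so an eigenvector is (1, -1).
For λ=-1: (A-λI) row 1 is [4, 8], so an eigenvector is (-2, 1).
General solution: C_1e^(-5t)(1,-1) + C_2e^(-t)(-2,1).

x(t) = C_1e^(-5t) - 2C_2e^(-t), z(t) = -C_1e^(-5t) + C_2e^(-t)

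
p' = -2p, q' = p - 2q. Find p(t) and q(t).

Coefficient matrix A = [[-2, 0], [1, -2]].
Characteristic polynomial det(A - λI) = λ^2 + 4λ + 4 = 0.
Single eigenvalue λ = -2 with algebraic multiplicity 2.
Eigenvector v = (0,1); generalized eigenvector w with (A-λI)w=v is (1,3).
General solution: e^(-2t)[K_1·v + K_2·(t·v + w)].

p(t) = K_2e^(-2t), q(t) = K_1e^(-2t) + K_2te^(-2t) + 3K_2e^(-2t)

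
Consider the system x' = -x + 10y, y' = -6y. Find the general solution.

Coefficient matrix A = [[-1, 10], [0, -6]].
Characteristic polynomial det(A - λI) = λ^2 + 7λ + 6 = 0.
Eigenvalues λ = -6, -1.
For λ=-6: (A-λI) row 1 is [5, 10], so an eigenvector is (2, -1).
For λ=-1: (A-λI) row 1 is [0, 10], so an eigenvector is (1, 0).
General solution: K_1e^(-6t)(2,-1) + K_2e^(-t)(1,0).

x(t) = 2K_1e^(-6t) + K_2e^(-t), y(t) = -K_1e^(-6t)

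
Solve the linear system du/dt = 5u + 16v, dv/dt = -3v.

Coefficient matrix A = [[5, 16], [0, -3]].
Characteristic polynomial det(A - λI) = λ^2 - 2λ - 15 = 0.
Eigenvalues λ = -3, 5.
For λ=-3: (A-λI) row 1 is [8, 16], so an eigenvector is (-2, 1).
For λ=5: (A-λI) row 1 is [0, 16], so an eigenvector is (-1, 0).
General solution: c_1e^(-3t)(-2,1) + c_2e^(5t)(-1,0).

u(t) = -2c_1e^(-3t) - c_2e^(5t), v(t) = c_1e^(-3t)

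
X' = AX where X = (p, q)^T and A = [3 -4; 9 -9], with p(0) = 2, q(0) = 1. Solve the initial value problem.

Coefficient matrix A = [[3, -4], [9, -9]].
Characteristic polynomial det(A - λI) = λ^2 + 6λ + 9 = 0.
Single eigenvalue λ = -3 with algebraic multiplicity 2.
Eigenvector v = (-2,-3); generalized eigenvector w with (A-λI)w=v is (-1,-1).
General solution: e^(-3t)[c_1·v + c_2·(t·v + w)].
Applying p(0)=2, q(0)=1 gives c_1=1, c_2=-4.

p(t) = 8te^(-3t) + 2e^(-3t), q(t) = 12te^(-3t) + e^(-3t)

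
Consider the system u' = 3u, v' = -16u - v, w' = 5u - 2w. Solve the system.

Coefficient matrix A = [[3, 0, 0], [-16, -1, 0], [5, 0, -2]].
det(A - λI) = 0 gives eigenvalues λ = 3, -1, -2.
For λ=3: eigenvector (1,-4,1).
For λ=-1: eigenvector (0,1,0).
For λ=-2: eigenvector (0,0,1).
General solution: K_1e^(3t)(1,-4,1) + K_2e^(-t)(0,1,0) + K_3e^(-2t)(0,0,1).

u(t) = K_1e^(3t), v(t) = -4K_1e^(3t) + K_2e^(-t), w(t) = K_1e^(3t) + K_3e^(-2t)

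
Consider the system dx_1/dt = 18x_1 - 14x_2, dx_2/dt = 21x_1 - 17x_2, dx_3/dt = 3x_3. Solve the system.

Coefficient matrix A = [[18, -14, 0], [21, -17, 0], [0, 0, 3]].
det(A - λI) = 0 gives eigenvalues λ = 4, -3, 3.
For λ=4: eigenvector (1,1,0).
For λ=-3: eigenvector (2,3,0).
For λ=3: eigenvector (0,0,1).
General solution: c_1e^(4t)(1,1,0) + c_2e^(-3t)(2,3,0) + c_3e^(3t)(0,0,1).

x_1(t) = c_1e^(4t) + 2c_2e^(-3t), x_2(t) = c_1e^(4t) + 3c_2e^(-3t), x_3(t) = c_3e^(3t)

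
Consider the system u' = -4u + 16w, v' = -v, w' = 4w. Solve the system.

Coefficient matrix A = [[-4, 0, 16], [0, -1, 0], [0, 0, 4]].
det(A - λI) = 0 gives eigenvalues λ = -4, -1, 4.
For λ=-4: eigenvector (1,0,0).
For λ=-1: eigenvector (0,1,0).
For λ=4: eigenvector (2,0,1).
General solution: c_1e^(-4t)(1,0,0) + c_2e^(-t)(0,1,0) + c_3e^(4t)(2,0,1).

u(t) = c_1e^(-4t) + 2c_3e^(4t), v(t) = c_2e^(-t), w(t) = c_3e^(4t)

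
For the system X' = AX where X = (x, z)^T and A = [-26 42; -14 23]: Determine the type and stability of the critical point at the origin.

A = [[-26,42],[-14,23]]; det(A-λI) = λ^2 + 3λ - 10.
λ = -5, 2: opposite signs.

saddle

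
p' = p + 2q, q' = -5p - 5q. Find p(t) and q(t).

p(t) = -K_1e^(-2t)sin(t) - K_1e^(-2t)cos(t) - K_2e^(-2t)sin(t) + K_2e^(-2t)cos(t), q(t) = 2K_1e^(-2t)sin(t) + K_1e^(-2t)cos(t) + K_2e^(-2t)sin(t) - 2K_2e^(-2t)cos(t)

Coefficient matrix A = [[1, 2], [-5, -5]].
Characteristic polynomial det(A - λI) = λ^2 + 4λ + 5 = 0.
Eigenvalues λ = -2 ± i (complex conjugate pair).
For λ=-2+i: an eigenvector is (-1,1) - i(-1,2) = (-1 + i, 1 - 2i).
A real fundamental pair from Re and Im of e^((-2+i)t)v: X_1 = e^(-2t)(cos(t)·(-1,1) + sin(t)·(-1,2)), X_2 = e^(-2t)(sin(t)·(-1,1) - cos(t)·(-1,2)).
General solution: K_1X_1 + K_2X_2.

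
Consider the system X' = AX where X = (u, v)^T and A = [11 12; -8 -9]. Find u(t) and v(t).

u(t) = -3C_1e^(3t) - C_2e^(-t), v(t) = 2C_1e^(3t) + C_2e^(-t)

Coefficient matrix A = [[11, 12], [-8, -9]].
Characteristic polynomial det(A - λI) = λ^2 - 2λ - 3 = 0.
Eigenvalues λ = 3, -1.
For λ=3: (A-λI) row 1 is [8, 12], so an eigenvector is (-3, 2).
For λ=-1: (A-λI) row 1 is [12, 12], so an eigenvector is (-1, 1).
General solution: C_1e^(3t)(-3,2) + C_2e^(-t)(-1,1).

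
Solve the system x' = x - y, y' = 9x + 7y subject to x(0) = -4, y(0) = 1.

Coefficient matrix A = [[1, -1], [9, 7]].
Characteristic polynomial det(A - λI) = λ^2 - 8λ + 16 = 0.
Single eigenvalue λ = 4 with algebraic multiplicity 2.
Eigenvector v = (1,-3); generalized eigenvector w with (A-λI)w=v is (-1,2).
General solution: e^(4t)[K_1·v + K_2·(t·v + w)].
Applying x(0)=-4, y(0)=1 gives K_1=7, K_2=11.

x(t) = 11te^(4t) - 4e^(4t), y(t) = -33te^(4t) + e^(4t)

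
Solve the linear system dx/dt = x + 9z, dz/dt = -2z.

x(t) = K_1e^(t) + 3K_2e^(-2t), z(t) = -K_2e^(-2t)

Coefficient matrix A = [[1, 9], [0, -2]].
Characteristic polynomial det(A - λI) = λ^2 + λ - 2 = 0.
Eigenvalues λ = 1, -2.
For λ=1: (A-λI) row 1 is [0, 9], so an eigenvector is (1, 0).
For λ=-2: (A-λI) row 1 is [3, 9], so an eigenvector is (3, -1).
General solution: K_1e^(t)(1,0) + K_2e^(-2t)(3,-1).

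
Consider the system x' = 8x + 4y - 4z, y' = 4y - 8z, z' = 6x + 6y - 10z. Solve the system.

x(t) = -2c_1e^(2t) + c_2e^(4t), y(t) = 4c_1e^(2t) - c_2e^(4t) + c_3e^(-4t), z(t) = c_1e^(2t) + c_3e^(-4t)

Coefficient matrix A = [[8, 4, -4], [0, 4, -8], [6, 6, -10]].
det(A - λI) = 0 gives eigenvalues λ = 2, 4, -4.
For λ=2: eigenvector (-2,4,1).
For λ=4: eigenvector (1,-1,0).
For λ=-4: eigenvector (0,1,1).
General solution: c_1e^(2t)(-2,4,1) + c_2e^(4t)(1,-1,0) + c_3e^(-4t)(0,1,1).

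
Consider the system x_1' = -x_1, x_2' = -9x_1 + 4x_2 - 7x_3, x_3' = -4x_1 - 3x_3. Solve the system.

x_1(t) = K_1e^(-t), x_2(t) = -K_1e^(-t) - K_2e^(-3t) - K_3e^(4t), x_3(t) = -2K_1e^(-t) - K_2e^(-3t)

Coefficient matrix A = [[-1, 0, 0], [-9, 4, -7], [-4, 0, -3]].
det(A - λI) = 0 gives eigenvalues λ = -1, -3, 4.
For λ=-1: eigenvector (1,-1,-2).
For λ=-3: eigenvector (0,-1,-1).
For λ=4: eigenvector (0,-1,0).
General solution: K_1e^(-t)(1,-1,-2) + K_2e^(-3t)(0,-1,-1) + K_3e^(4t)(0,-1,0).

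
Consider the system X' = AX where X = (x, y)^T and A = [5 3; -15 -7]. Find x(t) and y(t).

x(t) = K_1e^(-t)cos(3t) + K_2e^(-t)sin(3t), y(t) = -K_1e^(-t)sin(3t) - 2K_1e^(-t)cos(3t) - 2K_2e^(-t)sin(3t) + K_2e^(-t)cos(3t)

Coefficient matrix A = [[5, 3], [-15, -7]].
Characteristic polynomial det(A - λI) = λ^2 + 2λ + 10 = 0.
Eigenvalues λ = -1 ± 3i (complex conjugate pair).
For λ=-1+3i: an eigenvector is (1,-2) - i(0,-1) = (1, -2 + i).
A real fundamental pair from Re and Im of e^((-1+3i)t)v: X_1 = e^(-t)(cos(3t)·(1,-2) + sin(3t)·(0,-1)), X_2 = e^(-t)(sin(3t)·(1,-2) - cos(3t)·(0,-1)).
General solution: K_1X_1 + K_2X_2.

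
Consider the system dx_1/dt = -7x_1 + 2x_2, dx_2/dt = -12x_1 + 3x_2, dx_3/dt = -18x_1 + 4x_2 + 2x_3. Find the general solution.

x_1(t) = C_1e^(-3t) - C_2e^(-t), x_2(t) = 2C_1e^(-3t) - 3C_2e^(-t), x_3(t) = 2C_1e^(-3t) - 2C_2e^(-t) + C_3e^(2t)

Coefficient matrix A = [[-7, 2, 0], [-12, 3, 0], [-18, 4, 2]].
det(A - λI) = 0 gives eigenvalues λ = -3, -1, 2.
For λ=-3: eigenvector (1,2,2).
For λ=-1: eigenvector (-1,-3,-2).
For λ=2: eigenvector (0,0,1).
General solution: C_1e^(-3t)(1,2,2) + C_2e^(-t)(-1,-3,-2) + C_3e^(2t)(0,0,1).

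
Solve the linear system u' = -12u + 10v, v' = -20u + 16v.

Coefficient matrix A = [[-12, 10], [-20, 16]].
Characteristic polynomial det(A - λI) = λ^2 - 4λ + 8 = 0.
Eigenvalues λ = 2 ± 2i (complex conjugate pair).
For λ=2+2i: an eigenvector is (1,1) - i(-2,-3) = (1 + 2i, 1 + 3i).
A real fundamental pair from Re and Im of e^((2+2i)t)v: X_1 = e^(2t)(cos(2t)·(1,1) + sin(2t)·(-2,-3)), X_2 = e^(2t)(sin(2t)·(1,1) - cos(2t)·(-2,-3)).
General solution: c_1X_1 + c_2X_2.

u(t) = -2c_1e^(2t)sin(2t) + c_1e^(2t)cos(2t) + c_2e^(2t)sin(2t) + 2c_2e^(2t)cos(2t), v(t) = -3c_1e^(2t)sin(2t) + c_1e^(2t)cos(2t) + c_2e^(2t)sin(2t) + 3c_2e^(2t)cos(2t)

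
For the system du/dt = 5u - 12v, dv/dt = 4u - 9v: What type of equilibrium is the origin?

A = [[5,-12],[4,-9]]; det(A-λI) = λ^2 + 4λ + 3.
λ = -1, -3: both negative.

stable node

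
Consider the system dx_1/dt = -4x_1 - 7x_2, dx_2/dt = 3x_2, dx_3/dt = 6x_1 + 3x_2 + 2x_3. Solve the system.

Coefficient matrix A = [[-4, -7, 0], [0, 3, 0], [6, 3, 2]].
det(A - λI) = 0 gives eigenvalues λ = -4, 3, 2.
For λ=-4: eigenvector (1,0,-1).
For λ=3: eigenvector (-1,1,-3).
For λ=2: eigenvector (0,0,1).
General solution: K_1e^(-4t)(1,0,-1) + K_2e^(3t)(-1,1,-3) + K_3e^(2t)(0,0,1).

x_1(t) = K_1e^(-4t) - K_2e^(3t), x_2(t) = K_2e^(3t), x_3(t) = -K_1e^(-4t) - 3K_2e^(3t) + K_3e^(2t)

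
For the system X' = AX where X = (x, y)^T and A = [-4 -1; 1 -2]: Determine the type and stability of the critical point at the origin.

stable improper node

A = [[-4,-1],[1,-2]]; det(A-λI) = λ^2 + 6λ + 9.
repeated λ = -3 with a single eigenvector.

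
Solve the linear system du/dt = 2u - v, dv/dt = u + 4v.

Coefficient matrix A = [[2, -1], [1, 4]].
Characteristic polynomial det(A - λI) = λ^2 - 6λ + 9 = 0.
Single eigenvalue λ = 3 with algebraic multiplicity 2.
Eigenvector v = (1,-1); generalized eigenvector w with (A-λI)w=v is (1,-2).
General solution: e^(3t)[K_1·v + K_2·(t·v + w)].

u(t) = K_1e^(3t) + K_2te^(3t) + K_2e^(3t), v(t) = -K_1e^(3t) - K_2te^(3t) - 2K_2e^(3t)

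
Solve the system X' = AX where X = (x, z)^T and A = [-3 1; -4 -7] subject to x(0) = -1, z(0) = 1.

Coefficient matrix A = [[-3, 1], [-4, -7]].
Characteristic polynomial det(A - λI) = λ^2 + 10λ + 25 = 0.
Single eigenvalue λ = -5 with algebraic multiplicity 2.
Eigenvector v = (1,-2); generalized eigenvector w with (A-λI)w=v is (2,-3).
General solution: e^(-5t)[c_1·v + c_2·(t·v + w)].
Applying x(0)=-1, z(0)=1 gives c_1=1, c_2=-1.

x(t) = -te^(-5t) - e^(-5t), z(t) = 2te^(-5t) + e^(-5t)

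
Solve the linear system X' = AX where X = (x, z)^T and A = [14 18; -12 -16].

x(t) = 3C_1e^(2t) - C_2e^(-4t), z(t) = -2C_1e^(2t) + C_2e^(-4t)

Coefficient matrix A = [[14, 18], [-12, -16]].
Characteristic polynomial det(A - λI) = λ^2 + 2λ - 8 = 0.
Eigenvalues λ = 2, -4.
For λ=2: (A-λI) row 1 is [12, 18], so an eigenvector is (3, -2).
For λ=-4: (A-λI) row 1 is [18, 18], so an eigenvector is (-1, 1).
General solution: C_1e^(2t)(3,-2) + C_2e^(-4t)(-1,1).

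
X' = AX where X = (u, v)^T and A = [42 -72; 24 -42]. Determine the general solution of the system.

u(t) = -2K_1e^(6t) - 3K_2e^(-6t), v(t) = -K_1e^(6t) - 2K_2e^(-6t)

Coefficient matrix A = [[42, -72], [24, -42]].
Characteristic polynomial det(A - λI) = λ^2 - 36 = 0.
Eigenvalues λ = 6, -6.
For λ=6: (A-λI) row 1 is [36, -72], so an eigenvector is (-2, -1).
For λ=-6: (A-λI) row 1 is [48, -72], so an eigenvector is (-3, -2).
General solution: K_1e^(6t)(-2,-1) + K_2e^(-6t)(-3,-2).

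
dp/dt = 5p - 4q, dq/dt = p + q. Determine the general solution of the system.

p(t) = -2K_1e^(3t) - 2K_2te^(3t) - 3K_2e^(3t), q(t) = -K_1e^(3t) - K_2te^(3t) - K_2e^(3t)

Coefficient matrix A = [[5, -4], [1, 1]].
Characteristic polynomial det(A - λI) = λ^2 - 6λ + 9 = 0.
Single eigenvalue λ = 3 with algebraic multiplicity 2.
Eigenvector v = (-2,-1); generalized eigenvector w with (A-λI)w=v is (-3,-1).
General solution: e^(3t)[K_1·v + K_2·(t·v + w)].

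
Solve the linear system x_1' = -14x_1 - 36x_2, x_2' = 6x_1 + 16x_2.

x_1(t) = -3K_1e^(-2t) - 2K_2e^(4t), x_2(t) = K_1e^(-2t) + K_2e^(4t)

Coefficient matrix A = [[-14, -36], [6, 16]].
Characteristic polynomial det(A - λI) = λ^2 - 2λ - 8 = 0.
Eigenvalues λ = -2, 4.
For λ=-2: (A-λI) row 1 is [-12, -36], so an eigenvector is (-3, 1).
For λ=4: (A-λI) row 1 is [-18, -36], so an eigenvector is (-2, 1).
General solution: K_1e^(-2t)(-3,1) + K_2e^(4t)(-2,1).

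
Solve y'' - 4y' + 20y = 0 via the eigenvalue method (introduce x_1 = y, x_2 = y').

Let x_1 = y, x_2 = y'. Then x_1' = x_2 and x_2' = -20x_1 + 4x_2.
A = [[0,1],[-20,4]]; det(A-λI) = λ^2 - 4λ + 20.
Eigenvalues λ = 2 ± 4i.

y(t) = c_1e^(2t)cos(4t) + c_2e^(2t)sin(4t)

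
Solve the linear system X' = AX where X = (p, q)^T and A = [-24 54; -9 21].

p(t) = 3c_1e^(-6t) + 2c_2e^(3t), q(t) = c_1e^(-6t) + c_2e^(3t)

Coefficient matrix A = [[-24, 54], [-9, 21]].
Characteristic polynomial det(A - λI) = λ^2 + 3λ - 18 = 0.
Eigenvalues λ = -6, 3.
For λ=-6: (A-λI) row 1 is [-18, 54], so an eigenvector is (3, 1).
For λ=3: (A-λI) row 1 is [-27, 54], so an eigenvector is (2, 1).
General solution: c_1e^(-6t)(3,1) + c_2e^(3t)(2,1).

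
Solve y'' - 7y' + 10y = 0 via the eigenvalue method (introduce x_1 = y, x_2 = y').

Let x_1 = y, x_2 = y'. Then x_1' = x_2 and x_2' = -10x_1 + 7x_2.
A = [[0,1],[-10,7]]; det(A-λI) = λ^2 - 7λ + 10.
Eigenvalues λ = 2, 5 with eigenvectors (1,2), (1,5).

y(t) = c_1e^(2t) + c_2e^(5t)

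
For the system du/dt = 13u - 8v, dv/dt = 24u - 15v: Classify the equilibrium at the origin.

saddle

A = [[13,-8],[24,-15]]; det(A-λI) = λ^2 + 2λ - 3.
λ = -3, 1: opposite signs.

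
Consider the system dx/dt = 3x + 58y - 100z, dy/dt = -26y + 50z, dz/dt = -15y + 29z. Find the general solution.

Coefficient matrix A = [[3, 58, -100], [0, -26, 50], [0, -15, 29]].
det(A - λI) = 0 gives eigenvalues λ = -1, 4, 3.
For λ=-1: eigenvector (4,-2,-1).
For λ=4: eigenvector (-10,5,3).
For λ=3: eigenvector (1,0,0).
General solution: K_1e^(-t)(4,-2,-1) + K_2e^(4t)(-10,5,3) + K_3e^(3t)(1,0,0).

x(t) = 4K_1e^(-t) - 10K_2e^(4t) + K_3e^(3t), y(t) = -2K_1e^(-t) + 5K_2e^(4t), z(t) = -K_1e^(-t) + 3K_2e^(4t)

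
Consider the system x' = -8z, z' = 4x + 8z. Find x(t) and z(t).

x(t) = -K_1e^(4t)sin(4t) + K_1e^(4t)cos(4t) + K_2e^(4t)sin(4t) + K_2e^(4t)cos(4t), z(t) = K_1e^(4t)sin(4t) - K_2e^(4t)cos(4t)

Coefficient matrix A = [[0, -8], [4, 8]].
Characteristic polynomial det(A - λI) = λ^2 - 8λ + 32 = 0.
Eigenvalues λ = 4 ± 4i (complex conjugate pair).
For λ=4+4i: an eigenvector is (1,0) - i(-1,1) = (1 + i, 0 - i).
A real fundamental pair from Re and Im of e^((4+4i)t)v: X_1 = e^(4t)(cos(4t)·(1,0) + sin(4t)·(-1,1)), X_2 = e^(4t)(sin(4t)·(1,0) - cos(4t)·(-1,1)).
General solution: K_1X_1 + K_2X_2.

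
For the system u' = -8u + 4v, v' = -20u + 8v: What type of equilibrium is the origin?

center

A = [[-8,4],[-20,8]]; det(A-λI) = λ^2 + 16.
λ = 0 ± 4i: zero real part.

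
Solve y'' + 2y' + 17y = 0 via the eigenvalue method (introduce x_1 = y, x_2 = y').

y(t) = c_1e^(-t)cos(4t) + c_2e^(-t)sin(4t)

Let x_1 = y, x_2 = y'. Then x_1' = x_2 and x_2' = -17x_1 - 2x_2.
A = [[0,1],[-17,-2]]; det(A-λI) = λ^2 + 2λ + 17.
Eigenvalues λ = -1 ± 4i.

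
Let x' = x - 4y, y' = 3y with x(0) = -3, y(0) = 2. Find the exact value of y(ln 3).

A = [[1,-4],[0,3]]; eigenvalues λ = 1, 3.
Eigenvectors: (-1,0) for λ=1, (2,-1) for λ=3.
From the initial condition, c_1 = -1, c_2 = -2.
y(ln 3) = (-1)(3^1)(0) + (-2)(3^3)(-1) = 54.

54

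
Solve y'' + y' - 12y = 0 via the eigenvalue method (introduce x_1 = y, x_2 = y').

Let x_1 = y, x_2 = y'. Then x_1' = x_2 and x_2' = 12x_1 - x_2.
A = [[0,1],[12,-1]]; det(A-λI) = λ^2 + λ - 12.
Eigenvalues λ = -4, 3 with eigenvectors (1,-4), (1,3).

y(t) = K_1e^(-4t) + K_2e^(3t)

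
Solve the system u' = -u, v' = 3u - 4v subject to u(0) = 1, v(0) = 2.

u(t) = e^(-t), v(t) = e^(-t) + e^(-4t)

Coefficient matrix A = [[-1, 0], [3, -4]].
Characteristic polynomial det(A - λI) = λ^2 + 5λ + 4 = 0.
Eigenvalues λ = -1, -4.
For λ=-1: (A-λI) row 2 is [3, -3], so an eigenvector is (-1, -1).
For λ=-4: (A-λI) row 1 is [3, 0], so an eigenvector is (0, 1).
General solution: C_1e^(-t)(-1,-1) + C_2e^(-4t)(0,1).
Applying u(0)=1, v(0)=2 gives C_1=-1, C_2=1.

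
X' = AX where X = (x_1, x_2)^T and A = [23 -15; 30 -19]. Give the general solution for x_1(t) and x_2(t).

x_1(t) = -c_1e^(2t)sin(3t) + 2c_1e^(2t)cos(3t) + 2c_2e^(2t)sin(3t) + c_2e^(2t)cos(3t), x_2(t) = -c_1e^(2t)sin(3t) + 3c_1e^(2t)cos(3t) + 3c_2e^(2t)sin(3t) + c_2e^(2t)cos(3t)

Coefficient matrix A = [[23, -15], [30, -19]].
Characteristic polynomial det(A - λI) = λ^2 - 4λ + 13 = 0.
Eigenvalues λ = 2 ± 3i (complex conjugate pair).
For λ=2+3i: an eigenvector is (2,3) - i(-1,-1) = (2 + i, 3 + i).
A real fundamental pair from Re and Im of e^((2+3i)t)v: X_1 = e^(2t)(cos(3t)·(2,3) + sin(3t)·(-1,-1)), X_2 = e^(2t)(sin(3t)·(2,3) - cos(3t)·(-1,-1)).
General solution: c_1X_1 + c_2X_2.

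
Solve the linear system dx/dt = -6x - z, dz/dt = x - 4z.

x(t) = K_1e^(-5t) + K_2te^(-5t) - K_2e^(-5t), z(t) = -K_1e^(-5t) - K_2te^(-5t)

Coefficient matrix A = [[-6, -1], [1, -4]].
Characteristic polynomial det(A - λI) = λ^2 + 10λ + 25 = 0.
Single eigenvalue λ = -5 with algebraic multiplicity 2.
Eigenvector v = (1,-1); generalized eigenvector w with (A-λI)w=v is (-1,0).
General solution: e^(-5t)[K_1·v + K_2·(t·v + w)].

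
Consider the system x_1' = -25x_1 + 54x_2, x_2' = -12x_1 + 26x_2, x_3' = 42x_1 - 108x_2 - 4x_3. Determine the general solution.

x_1(t) = 9C_1e^(-t) + 2C_3e^(2t), x_2(t) = 4C_1e^(-t) + C_3e^(2t), x_3(t) = -18C_1e^(-t) + C_2e^(-4t) - 4C_3e^(2t)

Coefficient matrix A = [[-25, 54, 0], [-12, 26, 0], [42, -108, -4]].
det(A - λI) = 0 gives eigenvalues λ = -1, -4, 2.
For λ=-1: eigenvector (9,4,-18).
For λ=-4: eigenvector (0,0,1).
For λ=2: eigenvector (2,1,-4).
General solution: C_1e^(-t)(9,4,-18) + C_2e^(-4t)(0,0,1) + C_3e^(2t)(2,1,-4).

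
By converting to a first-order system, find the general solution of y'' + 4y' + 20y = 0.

y(t) = K_1e^(-2t)cos(4t) + K_2e^(-2t)sin(4t)

Let x_1 = y, x_2 = y'. Then x_1' = x_2 and x_2' = -20x_1 - 4x_2.
A = [[0,1],[-20,-4]]; det(A-λI) = λ^2 + 4λ + 20.
Eigenvalues λ = -2 ± 4i.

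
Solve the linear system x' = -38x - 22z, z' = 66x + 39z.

Coefficient matrix A = [[-38, -22], [66, 39]].
Characteristic polynomial det(A - λI) = λ^2 - λ - 30 = 0.
Eigenvalues λ = -5, 6.
For λ=-5: (A-λI) row 1 is [-33, -22], so an eigenvector is (2, -3).
For λ=6: (A-λI) row 1 is [-44, -22], so an eigenvector is (-1, 2).
General solution: K_1e^(-5t)(2,-3) + K_2e^(6t)(-1,2).

x(t) = 2K_1e^(-5t) - K_2e^(6t), z(t) = -3K_1e^(-5t) + 2K_2e^(6t)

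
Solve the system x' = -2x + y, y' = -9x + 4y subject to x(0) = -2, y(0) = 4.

Coefficient matrix A = [[-2, 1], [-9, 4]].
Characteristic polynomial det(A - λI) = λ^2 - 2λ + 1 = 0.
Single eigenvalue λ = 1 with algebraic multiplicity 2.
Eigenvector v = (1,3); generalized eigenvector w with (A-λI)w=v is (0,1).
General solution: e^(t)[C_1·v + C_2·(t·v + w)].
Applying x(0)=-2, y(0)=4 gives C_1=-2, C_2=10.

x(t) = 10te^(t) - 2e^(t), y(t) = 30te^(t) + 4e^(t)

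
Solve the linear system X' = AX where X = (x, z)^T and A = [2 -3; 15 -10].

x(t) = c_1e^(-4t)cos(3t) + c_2e^(-4t)sin(3t), z(t) = c_1e^(-4t)sin(3t) + 2c_1e^(-4t)cos(3t) + 2c_2e^(-4t)sin(3t) - c_2e^(-4t)cos(3t)

Coefficient matrix A = [[2, -3], [15, -10]].
Characteristic polynomial det(A - λI) = λ^2 + 8λ + 25 = 0.
Eigenvalues λ = -4 ± 3i (complex conjugate pair).
For λ=-4+3i: an eigenvector is (1,2) - i(0,1) = (1, 2 - i).
A real fundamental pair from Re and Im of e^((-4+3i)t)v: X_1 = e^(-4t)(cos(3t)·(1,2) + sin(3t)·(0,1)), X_2 = e^(-4t)(sin(3t)·(1,2) - cos(3t)·(0,1)).
General solution: c_1X_1 + c_2X_2.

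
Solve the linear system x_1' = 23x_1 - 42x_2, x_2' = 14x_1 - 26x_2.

Coefficient matrix A = [[23, -42], [14, -26]].
Characteristic polynomial det(A - λI) = λ^2 + 3λ - 10 = 0.
Eigenvalues λ = -5, 2.
For λ=-5: (A-λI) row 1 is [28, -42], so an eigenvector is (-3, -2).
For λ=2: (A-λI) row 1 is [21, -42], so an eigenvector is (-2, -1).
General solution: c_1e^(-5t)(-3,-2) + c_2e^(2t)(-2,-1).

x_1(t) = -3c_1e^(-5t) - 2c_2e^(2t), x_2(t) = -2c_1e^(-5t) - c_2e^(2t)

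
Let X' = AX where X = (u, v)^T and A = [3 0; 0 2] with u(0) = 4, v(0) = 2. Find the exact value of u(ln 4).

A = [[3,0],[0,2]]; eigenvalues λ = 2, 3.
Eigenvectors: (0,-1) for λ=2, (1,0) for λ=3.
From the initial condition, c_1 = -2, c_2 = 4.
u(ln 4) = (-2)(4^2)(0) + (4)(4^3)(1) = 256.

256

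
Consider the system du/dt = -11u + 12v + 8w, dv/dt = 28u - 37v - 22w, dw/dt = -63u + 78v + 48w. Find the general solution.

u(t) = C_1e^(t) - 2C_2e^(3t), v(t) = -C_1e^(t) + 3C_2e^(3t) + 2C_3e^(-4t), w(t) = 3C_1e^(t) - 8C_2e^(3t) - 3C_3e^(-4t)

Coefficient matrix A = [[-11, 12, 8], [28, -37, -22], [-63, 78, 48]].
det(A - λI) = 0 gives eigenvalues λ = 1, 3, -4.
For λ=1: eigenvector (1,-1,3).
For λ=3: eigenvector (-2,3,-8).
For λ=-4: eigenvector (0,2,-3).
General solution: C_1e^(t)(1,-1,3) + C_2e^(3t)(-2,3,-8) + C_3e^(-4t)(0,2,-3).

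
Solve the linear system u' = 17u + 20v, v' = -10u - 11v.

Coefficient matrix A = [[17, 20], [-10, -11]].
Characteristic polynomial det(A - λI) = λ^2 - 6λ + 13 = 0.
Eigenvalues λ = 3 ± 2i (complex conjugate pair).
For λ=3+2i: an eigenvector is (3,-2) - i(1,-1) = (3 - i, -2 + i).
A real fundamental pair from Re and Im of e^((3+2i)t)v: X_1 = e^(3t)(cos(2t)·(3,-2) + sin(2t)·(1,-1)), X_2 = e^(3t)(sin(2t)·(3,-2) - cos(2t)·(1,-1)).
General solution: K_1X_1 + K_2X_2.

u(t) = K_1e^(3t)sin(2t) + 3K_1e^(3t)cos(2t) + 3K_2e^(3t)sin(2t) - K_2e^(3t)cos(2t), v(t) = -K_1e^(3t)sin(2t) - 2K_1e^(3t)cos(2t) - 2K_2e^(3t)sin(2t) + K_2e^(3t)cos(2t)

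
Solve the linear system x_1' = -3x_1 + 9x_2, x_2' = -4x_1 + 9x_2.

Coefficient matrix A = [[-3, 9], [-4, 9]].
Characteristic polynomial det(A - λI) = λ^2 - 6λ + 9 = 0.
Single eigenvalue λ = 3 with algebraic multiplicity 2.
Eigenvector v = (-3,-2); generalized eigenvector w with (A-λI)w=v is (-1,-1).
General solution: e^(3t)[C_1·v + C_2·(t·v + w)].

x_1(t) = -3C_1e^(3t) - 3C_2te^(3t) - C_2e^(3t), x_2(t) = -2C_1e^(3t) - 2C_2te^(3t) - C_2e^(3t)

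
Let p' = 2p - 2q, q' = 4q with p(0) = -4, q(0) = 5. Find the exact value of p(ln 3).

-396

A = [[2,-2],[0,4]]; eigenvalues λ = 2, 4.
Eigenvectors: (1,0) for λ=2, (-1,1) for λ=4.
From the initial condition, c_1 = 1, c_2 = 5.
p(ln 3) = (1)(3^2)(1) + (5)(3^4)(-1) = -396.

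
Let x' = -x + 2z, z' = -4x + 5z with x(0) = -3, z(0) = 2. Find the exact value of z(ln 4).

608

A = [[-1,2],[-4,5]]; eigenvalues λ = 3, 1.
Eigenvectors: (1,2) for λ=3, (-1,-1) for λ=1.
From the initial condition, c_1 = 5, c_2 = 8.
z(ln 4) = (5)(4^3)(2) + (8)(4^1)(-1) = 608.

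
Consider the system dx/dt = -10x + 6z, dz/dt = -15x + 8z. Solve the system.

x(t) = -c_1e^(-t)sin(3t) + c_1e^(-t)cos(3t) + c_2e^(-t)sin(3t) + c_2e^(-t)cos(3t), z(t) = -2c_1e^(-t)sin(3t) + c_1e^(-t)cos(3t) + c_2e^(-t)sin(3t) + 2c_2e^(-t)cos(3t)

Coefficient matrix A = [[-10, 6], [-15, 8]].
Characteristic polynomial det(A - λI) = λ^2 + 2λ + 10 = 0.
Eigenvalues λ = -1 ± 3i (complex conjugate pair).
For λ=-1+3i: an eigenvector is (1,1) - i(-1,-2) = (1 + i, 1 + 2i).
A real fundamental pair from Re and Im of e^((-1+3i)t)v: X_1 = e^(-t)(cos(3t)·(1,1) + sin(3t)·(-1,-2)), X_2 = e^(-t)(sin(3t)·(1,1) - cos(3t)·(-1,-2)).
General solution: c_1X_1 + c_2X_2.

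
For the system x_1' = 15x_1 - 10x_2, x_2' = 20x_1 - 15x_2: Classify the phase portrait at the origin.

A = [[15,-10],[20,-15]]; det(A-λI) = λ^2 - 25.
λ = 5, -5: opposite signs.

saddle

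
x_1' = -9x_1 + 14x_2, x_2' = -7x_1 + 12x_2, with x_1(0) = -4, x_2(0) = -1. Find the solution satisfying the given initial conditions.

x_1(t) = 2e^(5t) - 6e^(-2t), x_2(t) = 2e^(5t) - 3e^(-2t)

Coefficient matrix A = [[-9, 14], [-7, 12]].
Characteristic polynomial det(A - λI) = λ^2 - 3λ - 10 = 0.
Eigenvalues λ = -2, 5.
For λ=-2: (A-λI) row 1 is [-7, 14], so an eigenvector is (2, 1).
For λ=5: (A-λI) row 1 is [-14, 14], so an eigenvector is (1, 1).
General solution: c_1e^(-2t)(2,1) + c_2e^(5t)(1,1).
Applying x_1(0)=-4, x_2(0)=-1 gives c_1=-3, c_2=2.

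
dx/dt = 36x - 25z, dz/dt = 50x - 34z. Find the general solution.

x(t) = c_1e^(t)sin(5t) - 2c_1e^(t)cos(5t) - 2c_2e^(t)sin(5t) - c_2e^(t)cos(5t), z(t) = c_1e^(t)sin(5t) - 3c_1e^(t)cos(5t) - 3c_2e^(t)sin(5t) - c_2e^(t)cos(5t)

Coefficient matrix A = [[36, -25], [50, -34]].
Characteristic polynomial det(A - λI) = λ^2 - 2λ + 26 = 0.
Eigenvalues λ = 1 ± 5i (complex conjugate pair).
For λ=1+5i: an eigenvector is (-2,-3) - i(1,1) = (-2 - i, -3 - i).
A real fundamental pair from Re and Im of e^((1+5i)t)v: X_1 = e^(t)(cos(5t)·(-2,-3) + sin(5t)·(1,1)), X_2 = e^(t)(sin(5t)·(-2,-3) - cos(5t)·(1,1)).
General solution: c_1X_1 + c_2X_2.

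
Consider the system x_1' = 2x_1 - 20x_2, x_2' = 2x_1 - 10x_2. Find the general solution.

Coefficient matrix A = [[2, -20], [2, -10]].
Characteristic polynomial det(A - λI) = λ^2 + 8λ + 20 = 0.
Eigenvalues λ = -4 ± 2i (complex conjugate pair).
For λ=-4+2i: an eigenvector is (-3,-1) - i(1,0) = (-3 - i, -1).
A real fundamental pair from Re and Im of e^((-4+2i)t)v: X_1 = e^(-4t)(cos(2t)·(-3,-1) + sin(2t)·(1,0)), X_2 = e^(-4t)(sin(2t)·(-3,-1) - cos(2t)·(1,0)).
General solution: C_1X_1 + C_2X_2.

x_1(t) = C_1e^(-4t)sin(2t) - 3C_1e^(-4t)cos(2t) - 3C_2e^(-4t)sin(2t) - C_2e^(-4t)cos(2t), x_2(t) = -C_1e^(-4t)cos(2t) - C_2e^(-4t)sin(2t)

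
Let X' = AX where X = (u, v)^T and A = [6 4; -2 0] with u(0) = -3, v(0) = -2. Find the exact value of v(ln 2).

52

A = [[6,4],[-2,0]]; eigenvalues λ = 4, 2.
Eigenvectors: (-2,1) for λ=4, (1,-1) for λ=2.
From the initial condition, c_1 = 5, c_2 = 7.
v(ln 2) = (5)(2^4)(1) + (7)(2^2)(-1) = 52.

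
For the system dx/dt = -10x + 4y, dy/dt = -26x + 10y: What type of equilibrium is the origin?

center

A = [[-10,4],[-26,10]]; det(A-λI) = λ^2 + 4.
λ = 0 ± 2i: zero real part.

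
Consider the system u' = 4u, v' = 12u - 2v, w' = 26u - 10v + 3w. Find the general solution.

Coefficient matrix A = [[4, 0, 0], [12, -2, 0], [26, -10, 3]].
det(A - λI) = 0 gives eigenvalues λ = 4, -2, 3.
For λ=4: eigenvector (1,2,6).
For λ=-2: eigenvector (0,1,2).
For λ=3: eigenvector (0,0,1).
General solution: c_1e^(4t)(1,2,6) + c_2e^(-2t)(0,1,2) + c_3e^(3t)(0,0,1).

u(t) = c_1e^(4t), v(t) = 2c_1e^(4t) + c_2e^(-2t), w(t) = 6c_1e^(4t) + 2c_2e^(-2t) + c_3e^(3t)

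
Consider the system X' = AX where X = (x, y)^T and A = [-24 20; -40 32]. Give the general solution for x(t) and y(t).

x(t) = c_1e^(4t)sin(4t) + 2c_1e^(4t)cos(4t) + 2c_2e^(4t)sin(4t) - c_2e^(4t)cos(4t), y(t) = c_1e^(4t)sin(4t) + 3c_1e^(4t)cos(4t) + 3c_2e^(4t)sin(4t) - c_2e^(4t)cos(4t)

Coefficient matrix A = [[-24, 20], [-40, 32]].
Characteristic polynomial det(A - λI) = λ^2 - 8λ + 32 = 0.
Eigenvalues λ = 4 ± 4i (complex conjugate pair).
For λ=4+4i: an eigenvector is (2,3) - i(1,1) = (2 - i, 3 - i).
A real fundamental pair from Re and Im of e^((4+4i)t)v: X_1 = e^(4t)(cos(4t)·(2,3) + sin(4t)·(1,1)), X_2 = e^(4t)(sin(4t)·(2,3) - cos(4t)·(1,1)).
General solution: c_1X_1 + c_2X_2.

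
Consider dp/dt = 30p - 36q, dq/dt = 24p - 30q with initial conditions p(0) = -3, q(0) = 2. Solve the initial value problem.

Coefficient matrix A = [[30, -36], [24, -30]].
Characteristic polynomial det(A - λI) = λ^2 - 36 = 0.
Eigenvalues λ = -6, 6.
For λ=-6: (A-λI) row 1 is [36, -36], so an eigenvector is (1, 1).
For λ=6: (A-λI) row 1 is [24, -36], so an eigenvector is (3, 2).
General solution: c_1e^(-6t)(1,1) + c_2e^(6t)(3,2).
Applying p(0)=-3, q(0)=2 gives c_1=12, c_2=-5.

p(t) = -15e^(6t) + 12e^(-6t), q(t) = -10e^(6t) + 12e^(-6t)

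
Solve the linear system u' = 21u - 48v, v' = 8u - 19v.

u(t) = -3C_1e^(5t) + 2C_2e^(-3t), v(t) = -C_1e^(5t) + C_2e^(-3t)

Coefficient matrix A = [[21, -48], [8, -19]].
Characteristic polynomial det(A - λI) = λ^2 - 2λ - 15 = 0.
Eigenvalues λ = 5, -3.
For λ=5: (A-λI) row 1 is [16, -48], so an eigenvector is (-3, -1).
For λ=-3: (A-λI) row 1 is [24, -48], so an eigenvector is (2, 1).
General solution: C_1e^(5t)(-3,-1) + C_2e^(-3t)(2,1).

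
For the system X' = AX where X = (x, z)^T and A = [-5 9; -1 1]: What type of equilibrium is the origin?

stable improper node

A = [[-5,9],[-1,1]]; det(A-λI) = λ^2 + 4λ + 4.
repeated λ = -2 with a single eigenvector.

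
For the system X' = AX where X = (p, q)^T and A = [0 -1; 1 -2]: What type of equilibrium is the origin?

stable improper node

A = [[0,-1],[1,-2]]; det(A-λI) = λ^2 + 2λ + 1.
repeated λ = -1 with a single eigenvector.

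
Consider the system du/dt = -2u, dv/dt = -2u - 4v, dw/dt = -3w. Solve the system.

u(t) = -c_2e^(-2t), v(t) = c_1e^(-4t) + c_2e^(-2t), w(t) = c_3e^(-3t)

Coefficient matrix A = [[-2, 0, 0], [-2, -4, 0], [0, 0, -3]].
det(A - λI) = 0 gives eigenvalues λ = -4, -2, -3.
For λ=-4: eigenvector (0,1,0).
For λ=-2: eigenvector (-1,1,0).
For λ=-3: eigenvector (0,0,1).
General solution: c_1e^(-4t)(0,1,0) + c_2e^(-2t)(-1,1,0) + c_3e^(-3t)(0,0,1).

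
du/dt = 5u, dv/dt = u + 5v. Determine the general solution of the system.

u(t) = K_2e^(5t), v(t) = K_1e^(5t) + K_2te^(5t) - K_2e^(5t)

Coefficient matrix A = [[5, 0], [1, 5]].
Characteristic polynomial det(A - λI) = λ^2 - 10λ + 25 = 0.
Single eigenvalue λ = 5 with algebraic multiplicity 2.
Eigenvector v = (0,1); generalized eigenvector w with (A-λI)w=v is (1,-1).
General solution: e^(5t)[K_1·v + K_2·(t·v + w)].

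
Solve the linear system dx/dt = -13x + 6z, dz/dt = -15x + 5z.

Coefficient matrix A = [[-13, 6], [-15, 5]].
Characteristic polynomial det(A - λI) = λ^2 + 8λ + 25 = 0.
Eigenvalues λ = -4 ± 3i (complex conjugate pair).
For λ=-4+3i: an eigenvector is (1,1) - i(-1,-2) = (1 + i, 1 + 2i).
A real fundamental pair from Re and Im of e^((-4+3i)t)v: X_1 = e^(-4t)(cos(3t)·(1,1) + sin(3t)·(-1,-2)), X_2 = e^(-4t)(sin(3t)·(1,1) - cos(3t)·(-1,-2)).
General solution: K_1X_1 + K_2X_2.

x(t) = -K_1e^(-4t)sin(3t) + K_1e^(-4t)cos(3t) + K_2e^(-4t)sin(3t) + K_2e^(-4t)cos(3t), z(t) = -2K_1e^(-4t)sin(3t) + K_1e^(-4t)cos(3t) + K_2e^(-4t)sin(3t) + 2K_2e^(-4t)cos(3t)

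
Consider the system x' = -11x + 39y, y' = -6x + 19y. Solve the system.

x(t) = 2K_1e^(4t)sin(3t) - 3K_1e^(4t)cos(3t) - 3K_2e^(4t)sin(3t) - 2K_2e^(4t)cos(3t), y(t) = K_1e^(4t)sin(3t) - K_1e^(4t)cos(3t) - K_2e^(4t)sin(3t) - K_2e^(4t)cos(3t)

Coefficient matrix A = [[-11, 39], [-6, 19]].
Characteristic polynomial det(A - λI) = λ^2 - 8λ + 25 = 0.
Eigenvalues λ = 4 ± 3i (complex conjugate pair).
For λ=4+3i: an eigenvector is (-3,-1) - i(2,1) = (-3 - 2i, -1 - i).
A real fundamental pair from Re and Im of e^((4+3i)t)v: X_1 = e^(4t)(cos(3t)·(-3,-1) + sin(3t)·(2,1)), X_2 = e^(4t)(sin(3t)·(-3,-1) - cos(3t)·(2,1)).
General solution: K_1X_1 + K_2X_2.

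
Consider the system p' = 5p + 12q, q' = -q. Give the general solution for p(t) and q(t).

p(t) = C_1e^(5t) - 2C_2e^(-t), q(t) = C_2e^(-t)

Coefficient matrix A = [[5, 12], [0, -1]].
Characteristic polynomial det(A - λI) = λ^2 - 4λ - 5 = 0.
Eigenvalues λ = 5, -1.
For λ=5: (A-λI) row 1 is [0, 12], so an eigenvector is (1, 0).
For λ=-1: (A-λI) row 1 is [6, 12], so an eigenvector is (-2, 1).
General solution: C_1e^(5t)(1,0) + C_2e^(-t)(-2,1).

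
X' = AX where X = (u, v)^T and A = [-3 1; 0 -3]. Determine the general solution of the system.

Coefficient matrix A = [[-3, 1], [0, -3]].
Characteristic polynomial det(A - λI) = λ^2 + 6λ + 9 = 0.
Single eigenvalue λ = -3 with algebraic multiplicity 2.
Eigenvector v = (-1,0); generalized eigenvector w with (A-λI)w=v is (2,-1).
General solution: e^(-3t)[c_1·v + c_2·(t·v + w)].

u(t) = -c_1e^(-3t) - c_2te^(-3t) + 2c_2e^(-3t), v(t) = -c_2e^(-3t)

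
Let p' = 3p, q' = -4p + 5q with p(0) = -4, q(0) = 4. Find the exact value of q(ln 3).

A = [[3,0],[-4,5]]; eigenvalues λ = 5, 3.
Eigenvectors: (0,1) for λ=5, (1,2) for λ=3.
From the initial condition, c_1 = 12, c_2 = -4.
q(ln 3) = (12)(3^5)(1) + (-4)(3^3)(2) = 2700.

2700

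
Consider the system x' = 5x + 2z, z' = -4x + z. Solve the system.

x(t) = K_1e^(3t)cos(2t) + K_2e^(3t)sin(2t), z(t) = -K_1e^(3t)sin(2t) - K_1e^(3t)cos(2t) - K_2e^(3t)sin(2t) + K_2e^(3t)cos(2t)

Coefficient matrix A = [[5, 2], [-4, 1]].
Characteristic polynomial det(A - λI) = λ^2 - 6λ + 13 = 0.
Eigenvalues λ = 3 ± 2i (complex conjugate pair).
For λ=3+2i: an eigenvector is (1,-1) - i(0,-1) = (1, -1 + i).
A real fundamental pair from Re and Im of e^((3+2i)t)v: X_1 = e^(3t)(cos(2t)·(1,-1) + sin(2t)·(0,-1)), X_2 = e^(3t)(sin(2t)·(1,-1) - cos(2t)·(0,-1)).
General solution: K_1X_1 + K_2X_2.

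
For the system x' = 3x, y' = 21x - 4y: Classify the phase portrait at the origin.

saddle

A = [[3,0],[21,-4]]; det(A-λI) = λ^2 + λ - 12.
λ = -4, 3: opposite signs.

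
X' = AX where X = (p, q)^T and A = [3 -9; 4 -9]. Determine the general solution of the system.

p(t) = 3C_1e^(-3t) + 3C_2te^(-3t) - C_2e^(-3t), q(t) = 2C_1e^(-3t) + 2C_2te^(-3t) - C_2e^(-3t)

Coefficient matrix A = [[3, -9], [4, -9]].
Characteristic polynomial det(A - λI) = λ^2 + 6λ + 9 = 0.
Single eigenvalue λ = -3 with algebraic multiplicity 2.
Eigenvector v = (3,2); generalized eigenvector w with (A-λI)w=v is (-1,-1).
General solution: e^(-3t)[C_1·v + C_2·(t·v + w)].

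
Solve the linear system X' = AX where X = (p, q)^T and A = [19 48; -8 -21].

Coefficient matrix A = [[19, 48], [-8, -21]].
Characteristic polynomial det(A - λI) = λ^2 + 2λ - 15 = 0.
Eigenvalues λ = -5, 3.
For λ=-5: (A-λI) row 1 is [24, 48], so an eigenvector is (-2, 1).
For λ=3: (A-λI) row 1 is [16, 48], so an eigenvector is (3, -1).
General solution: c_1e^(-5t)(-2,1) + c_2e^(3t)(3,-1).

p(t) = -2c_1e^(-5t) + 3c_2e^(3t), q(t) = c_1e^(-5t) - c_2e^(3t)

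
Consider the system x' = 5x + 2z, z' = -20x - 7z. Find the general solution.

x(t) = K_1e^(-t)sin(2t) - K_2e^(-t)cos(2t), z(t) = -3K_1e^(-t)sin(2t) + K_1e^(-t)cos(2t) + K_2e^(-t)sin(2t) + 3K_2e^(-t)cos(2t)

Coefficient matrix A = [[5, 2], [-20, -7]].
Characteristic polynomial det(A - λI) = λ^2 + 2λ + 5 = 0.
Eigenvalues λ = -1 ± 2i (complex conjugate pair).
For λ=-1+2i: an eigenvector is (0,1) - i(1,-3) = (0 - i, 1 + 3i).
A real fundamental pair from Re and Im of e^((-1+2i)t)v: X_1 = e^(-t)(cos(2t)·(0,1) + sin(2t)·(1,-3)), X_2 = e^(-t)(sin(2t)·(0,1) - cos(2t)·(1,-3)).
General solution: K_1X_1 + K_2X_2.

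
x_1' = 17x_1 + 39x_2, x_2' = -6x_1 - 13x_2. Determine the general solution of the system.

Coefficient matrix A = [[17, 39], [-6, -13]].
Characteristic polynomial det(A - λI) = λ^2 - 4λ + 13 = 0.
Eigenvalues λ = 2 ± 3i (complex conjugate pair).
For λ=2+3i: an eigenvector is (2,-1) - i(-3,1) = (2 + 3i, -1 - i).
A real fundamental pair from Re and Im of e^((2+3i)t)v: X_1 = e^(2t)(cos(3t)·(2,-1) + sin(3t)·(-3,1)), X_2 = e^(2t)(sin(3t)·(2,-1) - cos(3t)·(-3,1)).
General solution: K_1X_1 + K_2X_2.

x_1(t) = -3K_1e^(2t)sin(3t) + 2K_1e^(2t)cos(3t) + 2K_2e^(2t)sin(3t) + 3K_2e^(2t)cos(3t), x_2(t) = K_1e^(2t)sin(3t) - K_1e^(2t)cos(3t) - K_2e^(2t)sin(3t) - K_2e^(2t)cos(3t)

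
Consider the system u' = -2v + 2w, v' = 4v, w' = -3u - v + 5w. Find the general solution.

u(t) = 2K_1e^(3t) + K_3e^(2t), v(t) = K_2e^(4t), w(t) = 3K_1e^(3t) + K_2e^(4t) + K_3e^(2t)

Coefficient matrix A = [[0, -2, 2], [0, 4, 0], [-3, -1, 5]].
det(A - λI) = 0 gives eigenvalues λ = 3, 4, 2.
For λ=3: eigenvector (2,0,3).
For λ=4: eigenvector (0,1,1).
For λ=2: eigenvector (1,0,1).
General solution: K_1e^(3t)(2,0,3) + K_2e^(4t)(0,1,1) + K_3e^(2t)(1,0,1).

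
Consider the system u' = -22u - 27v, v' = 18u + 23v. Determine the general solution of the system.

u(t) = 3K_1e^(-4t) + K_2e^(5t), v(t) = -2K_1e^(-4t) - K_2e^(5t)

Coefficient matrix A = [[-22, -27], [18, 23]].
Characteristic polynomial det(A - λI) = λ^2 - λ - 20 = 0.
Eigenvalues λ = -4, 5.
For λ=-4: (A-λI) row 1 is [-18, -27], so an eigenvector is (3, -2).
For λ=5: (A-λI) row 1 is [-27, -27], so an eigenvector is (1, -1).
General solution: K_1e^(-4t)(3,-2) + K_2e^(5t)(1,-1).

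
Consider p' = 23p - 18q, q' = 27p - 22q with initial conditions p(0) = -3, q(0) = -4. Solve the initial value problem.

p(t) = -e^(5t) - 2e^(-4t), q(t) = -e^(5t) - 3e^(-4t)

Coefficient matrix A = [[23, -18], [27, -22]].
Characteristic polynomial det(A - λI) = λ^2 - λ - 20 = 0.
Eigenvalues λ = 5, -4.
For λ=5: (A-λI) row 1 is [18, -18], so an eigenvector is (-1, -1).
For λ=-4: (A-λI) row 1 is [27, -18], so an eigenvector is (2, 3).
General solution: C_1e^(5t)(-1,-1) + C_2e^(-4t)(2,3).
Applying p(0)=-3, q(0)=-4 gives C_1=1, C_2=-1.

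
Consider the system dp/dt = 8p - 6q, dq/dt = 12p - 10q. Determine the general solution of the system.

Coefficient matrix A = [[8, -6], [12, -10]].
Characteristic polynomial det(A - λI) = λ^2 + 2λ - 8 = 0.
Eigenvalues λ = 2, -4.
For λ=2: (A-λI) row 1 is [6, -6], so an eigenvector is (1, 1).
For λ=-4: (A-λI) row 1 is [12, -6], so an eigenvector is (-1, -2).
General solution: K_1e^(2t)(1,1) + K_2e^(-4t)(-1,-2).

p(t) = K_1e^(2t) - K_2e^(-4t), q(t) = K_1e^(2t) - 2K_2e^(-4t)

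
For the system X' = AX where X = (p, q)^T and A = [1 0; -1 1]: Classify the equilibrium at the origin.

unstable improper node

A = [[1,0],[-1,1]]; det(A-λI) = λ^2 - 2λ + 1.
repeated λ = 1 with a single eigenvector.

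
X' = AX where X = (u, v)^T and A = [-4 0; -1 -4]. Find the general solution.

Coefficient matrix A = [[-4, 0], [-1, -4]].
Characteristic polynomial det(A - λI) = λ^2 + 8λ + 16 = 0.
Single eigenvalue λ = -4 with algebraic multiplicity 2.
Eigenvector v = (0,-1); generalized eigenvector w with (A-λI)w=v is (1,-1).
General solution: e^(-4t)[C_1·v + C_2·(t·v + w)].

u(t) = C_2e^(-4t), v(t) = -C_1e^(-4t) - C_2te^(-4t) - C_2e^(-4t)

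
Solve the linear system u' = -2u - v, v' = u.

u(t) = c_1e^(-t) + c_2te^(-t) + c_2e^(-t), v(t) = -c_1e^(-t) - c_2te^(-t) - 2c_2e^(-t)

Coefficient matrix A = [[-2, -1], [1, 0]].
Characteristic polynomial det(A - λI) = λ^2 + 2λ + 1 = 0.
Single eigenvalue λ = -1 with algebraic multiplicity 2.
Eigenvector v = (1,-1); generalized eigenvector w with (A-λI)w=v is (1,-2).
General solution: e^(-t)[c_1·v + c_2·(t·v + w)].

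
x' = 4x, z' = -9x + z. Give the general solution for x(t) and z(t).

x(t) = -c_2e^(4t), z(t) = -c_1e^(t) + 3c_2e^(4t)

Coefficient matrix A = [[4, 0], [-9, 1]].
Characteristic polynomial det(A - λI) = λ^2 - 5λ + 4 = 0.
Eigenvalues λ = 1, 4.
For λ=1: (A-λI) row 1 is [3, 0], so an eigenvector is (0, -1).
For λ=4: (A-λI) row 2 is [-9, -3], so an eigenvector is (-1, 3).
General solution: c_1e^(t)(0,-1) + c_2e^(4t)(-1,3).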